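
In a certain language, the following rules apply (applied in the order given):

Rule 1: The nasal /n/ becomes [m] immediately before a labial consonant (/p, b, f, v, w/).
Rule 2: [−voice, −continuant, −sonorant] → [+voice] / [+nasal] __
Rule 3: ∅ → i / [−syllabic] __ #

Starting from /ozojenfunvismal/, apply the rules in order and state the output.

ozojemfumvismali

Rule 1 (nasal place assimilation): /n/ precedes the labial consonant /f/, so it assimilates in place to [m]. /n/ precedes the labial consonant /v/, so it assimilates in place to [m]. /ozojenfunvismal/ → ozojemfumvismal.
Rule 2 (post-nasal voicing): no segment meets the environment; /ozojemfumvismal/ is unchanged.
Rule 3 (final i-epenthesis): the form ends in the consonant /l/, so [i] is inserted word-finally. /ozojemfumvismal/ → ozojemfumvismali.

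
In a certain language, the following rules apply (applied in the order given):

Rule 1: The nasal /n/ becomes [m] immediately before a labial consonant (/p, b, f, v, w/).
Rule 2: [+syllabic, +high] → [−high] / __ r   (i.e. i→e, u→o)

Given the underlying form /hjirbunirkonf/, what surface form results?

Rule 1 (nasal place assimilation): /n/ precedes the labial consonant /f/, so it assimilates in place to [m]. /hjirbunirkonf/ → hjirbunirkomf.
Rule 2 (pre-rhotic lowering): /i/ is a high vowel immediately before /r/, so it lowers to [e]. /i/ is a high vowel immediately before /r/, so it lowers to [e]. /hjirbunirkomf/ → hjerbunerkomf.

hjerbunerkomf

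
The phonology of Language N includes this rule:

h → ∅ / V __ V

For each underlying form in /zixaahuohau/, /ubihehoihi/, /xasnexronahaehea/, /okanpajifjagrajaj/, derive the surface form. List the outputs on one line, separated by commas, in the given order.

/zixaahuohau/: /h/ occurs between vowels /a/ and /u/, so it deletes. /h/ occurs between vowels /o/ and /a/, so it deletes. → [zixaauoau].
/ubihehoihi/: /h/ occurs between vowels /i/ and /e/, so it deletes. /h/ occurs between vowels /e/ and /o/, so it deletes. /h/ occurs between vowels /i/ and /i/, so it deletes. → [ubieoii].
/xasnexronahaehea/: /h/ occurs between vowels /a/ and /a/, so it deletes. /h/ occurs between vowels /e/ and /e/, so it deletes. → [xasnexronaaeea].
/okanpajifjagrajaj/: the rule's environment is not met; surfaces unchanged as [okanpajifjagrajaj].

zixaauoau, ubieoii, xasnexronaaeea, okanpajifjagrajaj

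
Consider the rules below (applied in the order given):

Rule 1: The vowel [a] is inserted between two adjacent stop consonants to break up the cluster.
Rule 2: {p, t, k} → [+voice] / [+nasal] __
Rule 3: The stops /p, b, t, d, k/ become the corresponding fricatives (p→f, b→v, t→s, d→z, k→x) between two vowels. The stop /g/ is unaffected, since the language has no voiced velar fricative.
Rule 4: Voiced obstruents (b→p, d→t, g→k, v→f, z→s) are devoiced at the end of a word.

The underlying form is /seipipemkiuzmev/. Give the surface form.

Rule 1 (stop-cluster a-epenthesis): no segment meets the environment; /seipipemkiuzmev/ is unchanged.
Rule 2 (post-nasal voicing): /k/ is a voiceless stop immediately after the nasal /m/, so it voices to [g]. /seipipemkiuzmev/ → seipipemgiuzmev.
Rule 3 (intervocalic spirantization): /p/ is a stop between vowels /i/ and /i/, so it spirantizes to the fricative [f]. /p/ is a stop between vowels /i/ and /e/, so it spirantizes to the fricative [f]. /seipipemgiuzmev/ → seififemgiuzmev.
Rule 4 (final devoicing): /v/ is a voiced obstruent in word-final position, so it devoices to [f]. /seififemgiuzmev/ → seififemgiuzmef.

seififemgiuzmef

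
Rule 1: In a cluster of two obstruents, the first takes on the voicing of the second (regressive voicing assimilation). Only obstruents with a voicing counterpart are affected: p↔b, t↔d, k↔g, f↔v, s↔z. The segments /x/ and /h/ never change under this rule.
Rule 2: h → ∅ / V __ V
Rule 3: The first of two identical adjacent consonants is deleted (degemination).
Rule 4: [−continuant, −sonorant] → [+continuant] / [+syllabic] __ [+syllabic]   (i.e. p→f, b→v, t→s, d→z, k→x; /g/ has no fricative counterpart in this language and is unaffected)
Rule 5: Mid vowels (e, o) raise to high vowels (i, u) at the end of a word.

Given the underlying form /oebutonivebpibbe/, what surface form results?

Rule 1 (regressive voicing assimilation): /b/ precedes the voiceless obstruent /p/, so it devoices to [p] by assimilation. /oebutonivebpibbe/ → oebutoniveppibbe.
Rule 2 (intervocalic h-deletion): no segment meets the environment; /oebutoniveppibbe/ is unchanged.
Rule 3 (degemination): /pp/ is a geminate; the first /p/ deletes. /bb/ is a geminate; the first /b/ deletes. /oebutoniveppibbe/ → oebutonivepibe.
Rule 4 (intervocalic spirantization): /b/ is a stop between vowels /e/ and /u/, so it spirantizes to the fricative [v]. /t/ is a stop between vowels /u/ and /o/, so it spirantizes to the fricative [s]. /p/ is a stop between vowels /e/ and /i/, so it spirantizes to the fricative [f]. /b/ is a stop between vowels /i/ and /e/, so it spirantizes to the fricative [v]. /oebutonivepibe/ → oevusonivefive.
Rule 5 (final vowel raising): /e/ is a mid vowel in word-final position, so it raises to [i]. /oevusonivefive/ → oevusonivefivi.

oevusonivefivi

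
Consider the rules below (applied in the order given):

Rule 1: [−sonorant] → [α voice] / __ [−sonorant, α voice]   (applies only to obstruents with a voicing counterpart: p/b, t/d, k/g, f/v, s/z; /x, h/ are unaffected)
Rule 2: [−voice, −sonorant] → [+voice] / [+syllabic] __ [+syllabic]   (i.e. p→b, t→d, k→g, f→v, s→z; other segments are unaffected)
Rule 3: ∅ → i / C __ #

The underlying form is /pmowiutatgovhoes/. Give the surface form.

pmowiudadgofhoesi

Rule 1 (regressive voicing assimilation): /t/ precedes the voiced obstruent /g/, so it voices to [d] by assimilation. /v/ precedes the voiceless obstruent /h/, so it devoices to [f] by assimilation. /pmowiutatgovhoes/ → pmowiutadgofhoes.
Rule 2 (intervocalic voicing): /t/ is a voiceless obstruent between vowels /u/ and /a/, so it voices to [d]. /pmowiutadgofhoes/ → pmowiudadgofhoes.
Rule 3 (final i-epenthesis): the form ends in the consonant /s/, so [i] is inserted word-finally. /pmowiudadgofhoes/ → pmowiudadgofhoesi.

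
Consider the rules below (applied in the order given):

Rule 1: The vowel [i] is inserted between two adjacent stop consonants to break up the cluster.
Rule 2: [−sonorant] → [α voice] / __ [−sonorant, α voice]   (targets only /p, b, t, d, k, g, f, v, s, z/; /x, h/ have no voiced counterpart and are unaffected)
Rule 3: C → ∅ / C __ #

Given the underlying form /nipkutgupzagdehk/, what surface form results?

nipikutigubzagideh

Rule 1 (stop-cluster i-epenthesis): /p/ and /k/ form a stop–stop cluster, so [i] is inserted between them. /t/ and /g/ form a stop–stop cluster, so [i] is inserted between them. /g/ and /d/ form a stop–stop cluster, so [i] is inserted between them. /nipkutgupzagdehk/ → nipikutigupzagidehk.
Rule 2 (regressive voicing assimilation): /p/ precedes the voiced obstruent /z/, so it voices to [b] by assimilation. /nipikutigupzagidehk/ → nipikutigubzagidehk.
Rule 3 (final cluster simplification): /k/ is the second consonant of a word-final cluster /hk/, so it deletes. /nipikutigubzagidehk/ → nipikutigubzagideh.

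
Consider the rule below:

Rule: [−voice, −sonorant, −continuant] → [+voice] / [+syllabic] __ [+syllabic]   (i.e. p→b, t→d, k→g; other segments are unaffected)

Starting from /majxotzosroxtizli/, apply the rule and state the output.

No segment of /majxotzosroxtizli/ meets the structural description of the rule, so the form surfaces unchanged.

majxotzosroxtizli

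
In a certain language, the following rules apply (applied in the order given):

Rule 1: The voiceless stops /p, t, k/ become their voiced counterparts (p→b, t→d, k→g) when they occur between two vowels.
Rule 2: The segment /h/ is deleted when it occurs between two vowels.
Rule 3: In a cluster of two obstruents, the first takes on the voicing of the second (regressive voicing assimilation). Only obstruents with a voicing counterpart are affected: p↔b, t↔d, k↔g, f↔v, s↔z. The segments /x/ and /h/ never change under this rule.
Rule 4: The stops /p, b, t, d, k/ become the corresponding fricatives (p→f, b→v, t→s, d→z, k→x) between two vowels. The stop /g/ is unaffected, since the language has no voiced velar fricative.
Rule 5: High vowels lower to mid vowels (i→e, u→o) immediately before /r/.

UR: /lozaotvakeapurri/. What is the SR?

lozaodvageavorri

Rule 1 (intervocalic voicing): /k/ is a voiceless stop between vowels /a/ and /e/, so it voices to [g]. /p/ is a voiceless stop between vowels /a/ and /u/, so it voices to [b]. /lozaotvakeapurri/ → lozaotvageaburri.
Rule 2 (intervocalic h-deletion): no segment meets the environment; /lozaotvageaburri/ is unchanged.
Rule 3 (regressive voicing assimilation): /t/ precedes the voiced obstruent /v/, so it voices to [d] by assimilation. /lozaotvageaburri/ → lozaodvageaburri.
Rule 4 (intervocalic spirantization): /b/ is a stop between vowels /a/ and /u/, so it spirantizes to the fricative [v]. /lozaodvageaburri/ → lozaodvageavurri.
Rule 5 (pre-rhotic lowering): /u/ is a high vowel immediately before /r/, so it lowers to [o]. /lozaodvageavurri/ → lozaodvageavorri.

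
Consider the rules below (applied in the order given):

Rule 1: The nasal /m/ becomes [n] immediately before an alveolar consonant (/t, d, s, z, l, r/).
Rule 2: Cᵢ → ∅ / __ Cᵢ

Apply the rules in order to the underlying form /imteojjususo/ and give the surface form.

inteojususo

Rule 1 (nasal place assimilation): /m/ precedes the alveolar consonant /t/, so it assimilates in place to [n]. /imteojjususo/ → inteojjususo.
Rule 2 (degemination): /jj/ is a geminate; the first /j/ deletes. /inteojjususo/ → inteojususo.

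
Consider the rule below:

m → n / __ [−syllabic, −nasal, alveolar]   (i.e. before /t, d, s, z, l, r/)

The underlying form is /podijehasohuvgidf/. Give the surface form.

podijehasohuvgidf

No segment of /podijehasohuvgidf/ meets the structural description of the rule, so the form surfaces unchanged.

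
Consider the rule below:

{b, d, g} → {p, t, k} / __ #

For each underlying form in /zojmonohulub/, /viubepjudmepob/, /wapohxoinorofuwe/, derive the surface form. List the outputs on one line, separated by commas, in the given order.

zojmonohulup, viubepjudmepop, wapohxoinorofuwe

/zojmonohulub/: /b/ is a voiced stop in word-final position, so it devoices to [p]. → [zojmonohulup].
/viubepjudmepob/: /b/ is a voiced stop in word-final position, so it devoices to [p]. → [viubepjudmepop].
/wapohxoinorofuwe/: the rule's environment is not met; surfaces unchanged as [wapohxoinorofuwe].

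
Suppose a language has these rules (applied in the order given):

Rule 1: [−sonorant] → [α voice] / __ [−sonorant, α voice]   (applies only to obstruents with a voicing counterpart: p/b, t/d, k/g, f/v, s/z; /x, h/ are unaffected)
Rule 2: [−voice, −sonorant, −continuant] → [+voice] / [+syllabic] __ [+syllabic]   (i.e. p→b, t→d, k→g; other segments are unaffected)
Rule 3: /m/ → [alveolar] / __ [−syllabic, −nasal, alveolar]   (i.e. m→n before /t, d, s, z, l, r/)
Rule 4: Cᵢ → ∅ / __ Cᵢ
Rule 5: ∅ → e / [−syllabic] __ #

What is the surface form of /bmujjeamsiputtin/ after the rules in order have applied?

bmujeansibutine

Rule 1 (regressive voicing assimilation): no segment meets the environment; /bmujjeamsiputtin/ is unchanged.
Rule 2 (intervocalic voicing): /p/ is a voiceless stop between vowels /i/ and /u/, so it voices to [b]. /bmujjeamsiputtin/ → bmujjeamsibuttin.
Rule 3 (nasal place assimilation): /m/ precedes the alveolar consonant /s/, so it assimilates in place to [n]. /bmujjeamsibuttin/ → bmujjeansibuttin.
Rule 4 (degemination): /jj/ is a geminate; the first /j/ deletes. /tt/ is a geminate; the first /t/ deletes. /bmujjeansibuttin/ → bmujeansibutin.
Rule 5 (final e-epenthesis): the form ends in the consonant /n/, so [e] is inserted word-finally. /bmujeansibutin/ → bmujeansibutine.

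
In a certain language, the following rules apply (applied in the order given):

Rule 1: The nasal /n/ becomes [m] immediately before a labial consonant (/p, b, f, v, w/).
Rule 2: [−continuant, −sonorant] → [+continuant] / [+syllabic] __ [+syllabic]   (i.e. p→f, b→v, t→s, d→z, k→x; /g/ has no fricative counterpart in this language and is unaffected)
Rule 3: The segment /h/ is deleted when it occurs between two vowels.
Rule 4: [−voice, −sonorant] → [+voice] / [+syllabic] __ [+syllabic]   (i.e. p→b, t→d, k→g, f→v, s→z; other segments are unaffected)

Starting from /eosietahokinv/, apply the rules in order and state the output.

Rule 1 (nasal place assimilation): /n/ precedes the labial consonant /v/, so it assimilates in place to [m]. /eosietahokinv/ → eosietahokimv.
Rule 2 (intervocalic spirantization): /t/ is a stop between vowels /e/ and /a/, so it spirantizes to the fricative [s]. /k/ is a stop between vowels /o/ and /i/, so it spirantizes to the fricative [x]. /eosietahokimv/ → eosiesahoximv.
Rule 3 (intervocalic h-deletion): /h/ occurs between vowels /a/ and /o/, so it deletes. /eosiesahoximv/ → eosiesaoximv.
Rule 4 (intervocalic voicing): /s/ is a voiceless obstruent between vowels /o/ and /i/, so it voices to [z]. /s/ is a voiceless obstruent between vowels /e/ and /a/, so it voices to [z]. /eosiesaoximv/ → eoziezaoximv.

eoziezaoximv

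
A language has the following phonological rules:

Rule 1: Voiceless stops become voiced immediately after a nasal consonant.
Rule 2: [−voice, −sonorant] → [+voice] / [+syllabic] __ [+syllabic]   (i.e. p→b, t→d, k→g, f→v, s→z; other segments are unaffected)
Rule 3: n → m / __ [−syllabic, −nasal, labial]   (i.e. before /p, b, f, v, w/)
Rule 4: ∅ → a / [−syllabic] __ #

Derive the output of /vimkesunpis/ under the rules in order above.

vimgezumbisa

Rule 1 (post-nasal voicing): /k/ is a voiceless stop immediately after the nasal /m/, so it voices to [g]. /p/ is a voiceless stop immediately after the nasal /n/, so it voices to [b]. /vimkesunpis/ → vimgesunbis.
Rule 2 (intervocalic voicing): /s/ is a voiceless obstruent between vowels /e/ and /u/, so it voices to [z]. /vimgesunbis/ → vimgezunbis.
Rule 3 (nasal place assimilation): /n/ precedes the labial consonant /b/, so it assimilates in place to [m]. /vimgezunbis/ → vimgezumbis.
Rule 4 (final a-epenthesis): the form ends in the consonant /s/, so [a] is inserted word-finally. /vimgezumbis/ → vimgezumbisa.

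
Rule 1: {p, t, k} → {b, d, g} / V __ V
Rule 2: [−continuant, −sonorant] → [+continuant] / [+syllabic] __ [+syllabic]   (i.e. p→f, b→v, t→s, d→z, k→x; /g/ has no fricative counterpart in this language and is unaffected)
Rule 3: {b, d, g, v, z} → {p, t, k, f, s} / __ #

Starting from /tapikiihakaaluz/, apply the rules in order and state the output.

Rule 1 (intervocalic voicing): /p/ is a voiceless stop between vowels /a/ and /i/, so it voices to [b]. /k/ is a voiceless stop between vowels /i/ and /i/, so it voices to [g]. /k/ is a voiceless stop between vowels /a/ and /a/, so it voices to [g]. /tapikiihakaaluz/ → tabigiihagaaluz.
Rule 2 (intervocalic spirantization): /b/ is a stop between vowels /a/ and /i/, so it spirantizes to the fricative [v]. /tabigiihagaaluz/ → tavigiihagaaluz.
Rule 3 (final devoicing): /z/ is a voiced obstruent in word-final position, so it devoices to [s]. /tavigiihagaaluz/ → tavigiihagaalus.

tavigiihagaalus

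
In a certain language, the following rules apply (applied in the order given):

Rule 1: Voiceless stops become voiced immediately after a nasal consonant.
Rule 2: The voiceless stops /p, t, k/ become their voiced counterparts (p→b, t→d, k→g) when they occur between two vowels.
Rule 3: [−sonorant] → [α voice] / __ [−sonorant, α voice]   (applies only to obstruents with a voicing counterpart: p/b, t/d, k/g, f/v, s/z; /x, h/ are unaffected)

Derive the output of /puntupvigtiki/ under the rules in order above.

Rule 1 (post-nasal voicing): /t/ is a voiceless stop immediately after the nasal /n/, so it voices to [d]. /puntupvigtiki/ → pundupvigtiki.
Rule 2 (intervocalic voicing): /k/ is a voiceless stop between vowels /i/ and /i/, so it voices to [g]. /pundupvigtiki/ → pundupvigtigi.
Rule 3 (regressive voicing assimilation): /p/ precedes the voiced obstruent /v/, so it voices to [b] by assimilation. /g/ precedes the voiceless obstruent /t/, so it devoices to [k] by assimilation. /pundupvigtigi/ → pundubviktigi.

pundubviktigi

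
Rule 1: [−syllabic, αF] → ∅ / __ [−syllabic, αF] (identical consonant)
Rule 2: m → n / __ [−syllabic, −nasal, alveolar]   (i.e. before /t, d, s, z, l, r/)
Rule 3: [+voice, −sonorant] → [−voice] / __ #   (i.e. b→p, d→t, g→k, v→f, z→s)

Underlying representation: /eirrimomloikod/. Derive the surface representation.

eirimonloikot

Rule 1 (degemination): /rr/ is a geminate; the first /r/ deletes. /eirrimomloikod/ → eirimomloikod.
Rule 2 (nasal place assimilation): /m/ precedes the alveolar consonant /l/, so it assimilates in place to [n]. /eirimomloikod/ → eirimonloikod.
Rule 3 (final devoicing): /d/ is a voiced obstruent in word-final position, so it devoices to [t]. /eirimonloikod/ → eirimonloikot.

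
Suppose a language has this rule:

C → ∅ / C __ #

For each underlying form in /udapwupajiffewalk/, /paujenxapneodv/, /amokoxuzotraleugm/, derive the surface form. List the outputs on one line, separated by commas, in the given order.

/udapwupajiffewalk/: /k/ is the second consonant of a word-final cluster /lk/, so it deletes. → [udapwupajiffewal].
/paujenxapneodv/: /v/ is the second consonant of a word-final cluster /dv/, so it deletes. → [paujenxapneod].
/amokoxuzotraleugm/: /m/ is the second consonant of a word-final cluster /gm/, so it deletes. → [amokoxuzotraleug].

udapwupajiffewal, paujenxapneod, amokoxuzotraleug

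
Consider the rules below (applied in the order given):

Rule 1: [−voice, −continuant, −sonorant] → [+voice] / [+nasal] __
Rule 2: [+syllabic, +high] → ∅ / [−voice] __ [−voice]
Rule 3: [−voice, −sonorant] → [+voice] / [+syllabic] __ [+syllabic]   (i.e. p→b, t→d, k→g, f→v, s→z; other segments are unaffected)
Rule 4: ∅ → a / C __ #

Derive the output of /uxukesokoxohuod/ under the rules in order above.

Rule 1 (post-nasal voicing): no segment meets the environment; /uxukesokoxohuod/ is unchanged.
Rule 2 (high vowel syncope): /u/ is a high vowel flanked by voiceless consonants /x/ and /k/, so it deletes. /uxukesokoxohuod/ → uxkesokoxohuod.
Rule 3 (intervocalic voicing): /s/ is a voiceless obstruent between vowels /e/ and /o/, so it voices to [z]. /k/ is a voiceless obstruent between vowels /o/ and /o/, so it voices to [g]. /uxkesokoxohuod/ → uxkezogoxohuod.
Rule 4 (final a-epenthesis): the form ends in the consonant /d/, so [a] is inserted word-finally. /uxkezogoxohuod/ → uxkezogoxohuoda.

uxkezogoxohuoda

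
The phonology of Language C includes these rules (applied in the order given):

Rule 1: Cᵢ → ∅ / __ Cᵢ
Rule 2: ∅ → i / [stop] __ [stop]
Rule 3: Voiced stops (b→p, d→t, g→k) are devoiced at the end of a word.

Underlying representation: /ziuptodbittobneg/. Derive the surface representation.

ziupitodibitobnek

Rule 1 (degemination): /tt/ is a geminate; the first /t/ deletes. /ziuptodbittobneg/ → ziuptodbitobneg.
Rule 2 (stop-cluster i-epenthesis): /p/ and /t/ form a stop–stop cluster, so [i] is inserted between them. /d/ and /b/ form a stop–stop cluster, so [i] is inserted between them. /ziuptodbitobneg/ → ziupitodibitobneg.
Rule 3 (final devoicing): /g/ is a voiced stop in word-final position, so it devoices to [k]. /ziupitodibitobneg/ → ziupitodibitobnek.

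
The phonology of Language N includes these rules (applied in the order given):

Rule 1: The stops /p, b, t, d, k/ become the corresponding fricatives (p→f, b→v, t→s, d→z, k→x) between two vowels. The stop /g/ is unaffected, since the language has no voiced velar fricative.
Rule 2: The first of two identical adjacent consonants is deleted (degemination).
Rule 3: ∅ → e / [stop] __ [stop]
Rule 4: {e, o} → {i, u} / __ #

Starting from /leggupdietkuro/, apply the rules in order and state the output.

legupedietekuru

Rule 1 (intervocalic spirantization): no segment meets the environment; /leggupdietkuro/ is unchanged.
Rule 2 (degemination): /gg/ is a geminate; the first /g/ deletes. /leggupdietkuro/ → legupdietkuro.
Rule 3 (stop-cluster e-epenthesis): /p/ and /d/ form a stop–stop cluster, so [e] is inserted between them. /t/ and /k/ form a stop–stop cluster, so [e] is inserted between them. /legupdietkuro/ → legupedietekuro.
Rule 4 (final vowel raising): /o/ is a mid vowel in word-final position, so it raises to [u]. /legupedietekuro/ → legupedietekuru.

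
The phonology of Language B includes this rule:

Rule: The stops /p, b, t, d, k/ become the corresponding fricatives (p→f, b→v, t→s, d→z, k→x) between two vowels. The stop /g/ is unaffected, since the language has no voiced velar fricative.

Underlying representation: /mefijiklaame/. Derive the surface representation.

mefijiklaame

No segment of /mefijiklaame/ meets the structural description of the rule, so the form surfaces unchanged.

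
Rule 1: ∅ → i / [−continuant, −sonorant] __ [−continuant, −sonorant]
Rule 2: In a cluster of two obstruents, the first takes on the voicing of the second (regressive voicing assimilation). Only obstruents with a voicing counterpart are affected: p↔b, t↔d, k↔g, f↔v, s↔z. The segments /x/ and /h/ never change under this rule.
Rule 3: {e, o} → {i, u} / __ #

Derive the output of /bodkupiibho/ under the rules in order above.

bodikupiiphu

Rule 1 (stop-cluster i-epenthesis): /d/ and /k/ form a stop–stop cluster, so [i] is inserted between them. /bodkupiibho/ → bodikupiibho.
Rule 2 (regressive voicing assimilation): /b/ precedes the voiceless obstruent /h/, so it devoices to [p] by assimilation. /bodikupiibho/ → bodikupiipho.
Rule 3 (final vowel raising): /o/ is a mid vowel in word-final position, so it raises to [u]. /bodikupiipho/ → bodikupiiphu.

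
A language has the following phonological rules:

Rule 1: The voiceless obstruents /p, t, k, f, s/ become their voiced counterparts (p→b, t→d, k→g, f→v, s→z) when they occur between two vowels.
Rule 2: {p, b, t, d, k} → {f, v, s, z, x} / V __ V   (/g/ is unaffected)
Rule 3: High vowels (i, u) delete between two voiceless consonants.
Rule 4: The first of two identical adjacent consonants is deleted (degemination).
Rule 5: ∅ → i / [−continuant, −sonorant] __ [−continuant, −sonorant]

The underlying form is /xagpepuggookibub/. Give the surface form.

xagipevugoogivub

Rule 1 (intervocalic voicing): /p/ is a voiceless obstruent between vowels /e/ and /u/, so it voices to [b]. /k/ is a voiceless obstruent between vowels /o/ and /i/, so it voices to [g]. /xagpepuggookibub/ → xagpebuggoogibub.
Rule 2 (intervocalic spirantization): /b/ is a stop between vowels /e/ and /u/, so it spirantizes to the fricative [v]. /b/ is a stop between vowels /i/ and /u/, so it spirantizes to the fricative [v]. /xagpebuggoogibub/ → xagpevuggoogivub.
Rule 3 (high vowel syncope): no segment meets the environment; /xagpevuggoogivub/ is unchanged.
Rule 4 (degemination): /gg/ is a geminate; the first /g/ deletes. /xagpevuggoogivub/ → xagpevugoogivub.
Rule 5 (stop-cluster i-epenthesis): /g/ and /p/ form a stop–stop cluster, so [i] is inserted between them. /xagpevugoogivub/ → xagipevugoogivub.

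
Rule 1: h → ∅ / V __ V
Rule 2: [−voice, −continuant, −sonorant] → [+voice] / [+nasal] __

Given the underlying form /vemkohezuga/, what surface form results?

Rule 1 (intervocalic h-deletion): /h/ occurs between vowels /o/ and /e/, so it deletes. /vemkohezuga/ → vemkoezuga.
Rule 2 (post-nasal voicing): /k/ is a voiceless stop immediately after the nasal /m/, so it voices to [g]. /vemkoezuga/ → vemgoezuga.

vemgoezuga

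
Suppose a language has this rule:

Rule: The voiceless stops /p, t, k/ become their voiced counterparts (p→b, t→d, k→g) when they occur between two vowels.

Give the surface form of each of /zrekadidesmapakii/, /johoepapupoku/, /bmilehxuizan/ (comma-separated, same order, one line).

zregadidesmabagii, johoebabubogu, bmilehxuizan

/zrekadidesmapakii/: /k/ is a voiceless stop between vowels /e/ and /a/, so it voices to [g]. /p/ is a voiceless stop between vowels /a/ and /a/, so it voices to [b]. /k/ is a voiceless stop between vowels /a/ and /i/, so it voices to [g]. → [zregadidesmabagii].
/johoepapupoku/: /p/ is a voiceless stop between vowels /e/ and /a/, so it voices to [b]. /p/ is a voiceless stop between vowels /a/ and /u/, so it voices to [b]. /p/ is a voiceless stop between vowels /u/ and /o/, so it voices to [b]. /k/ is a voiceless stop between vowels /o/ and /u/, so it voices to [g]. → [johoebabubogu].
/bmilehxuizan/: the rule's environment is not met; surfaces unchanged as [bmilehxuizan].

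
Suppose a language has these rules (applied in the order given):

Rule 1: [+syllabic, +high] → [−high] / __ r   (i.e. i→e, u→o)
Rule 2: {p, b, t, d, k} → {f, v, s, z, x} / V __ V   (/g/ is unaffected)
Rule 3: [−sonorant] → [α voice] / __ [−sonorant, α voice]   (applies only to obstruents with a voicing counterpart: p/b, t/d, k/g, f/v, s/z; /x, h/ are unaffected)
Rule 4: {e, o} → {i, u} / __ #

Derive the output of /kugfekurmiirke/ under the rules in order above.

kukfexormierki

Rule 1 (pre-rhotic lowering): /u/ is a high vowel immediately before /r/, so it lowers to [o]. /i/ is a high vowel immediately before /r/, so it lowers to [e]. /kugfekurmiirke/ → kugfekormierke.
Rule 2 (intervocalic spirantization): /k/ is a stop between vowels /e/ and /o/, so it spirantizes to the fricative [x]. /kugfekormierke/ → kugfexormierke.
Rule 3 (regressive voicing assimilation): /g/ precedes the voiceless obstruent /f/, so it devoices to [k] by assimilation. /kugfexormierke/ → kukfexormierke.
Rule 4 (final vowel raising): /e/ is a mid vowel in word-final position, so it raises to [i]. /kukfexormierke/ → kukfexormierki.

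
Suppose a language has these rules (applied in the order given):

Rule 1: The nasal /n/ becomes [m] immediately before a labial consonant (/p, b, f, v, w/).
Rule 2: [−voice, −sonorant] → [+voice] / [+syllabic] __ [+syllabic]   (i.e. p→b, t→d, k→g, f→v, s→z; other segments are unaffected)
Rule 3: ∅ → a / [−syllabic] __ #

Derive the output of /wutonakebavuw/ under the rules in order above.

Rule 1 (nasal place assimilation): no segment meets the environment; /wutonakebavuw/ is unchanged.
Rule 2 (intervocalic voicing): /t/ is a voiceless obstruent between vowels /u/ and /o/, so it voices to [d]. /k/ is a voiceless obstruent between vowels /a/ and /e/, so it voices to [g]. /wutonakebavuw/ → wudonagebavuw.
Rule 3 (final a-epenthesis): the form ends in the consonant /w/, so [a] is inserted word-finally. /wudonagebavuw/ → wudonagebavuwa.

wudonagebavuwa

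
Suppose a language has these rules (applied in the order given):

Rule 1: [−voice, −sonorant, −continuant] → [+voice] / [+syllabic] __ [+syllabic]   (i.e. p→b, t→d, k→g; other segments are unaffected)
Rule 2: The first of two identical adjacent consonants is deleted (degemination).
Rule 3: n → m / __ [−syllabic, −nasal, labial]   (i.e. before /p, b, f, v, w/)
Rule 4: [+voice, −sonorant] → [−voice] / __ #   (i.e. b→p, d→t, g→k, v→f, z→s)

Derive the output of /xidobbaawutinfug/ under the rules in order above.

Rule 1 (intervocalic voicing): /t/ is a voiceless stop between vowels /u/ and /i/, so it voices to [d]. /xidobbaawutinfug/ → xidobbaawudinfug.
Rule 2 (degemination): /bb/ is a geminate; the first /b/ deletes. /xidobbaawudinfug/ → xidobaawudinfug.
Rule 3 (nasal place assimilation): /n/ precedes the labial consonant /f/, so it assimilates in place to [m]. /xidobaawudinfug/ → xidobaawudimfug.
Rule 4 (final devoicing): /g/ is a voiced obstruent in word-final position, so it devoices to [k]. /xidobaawudimfug/ → xidobaawudimfuk.

xidobaawudimfuk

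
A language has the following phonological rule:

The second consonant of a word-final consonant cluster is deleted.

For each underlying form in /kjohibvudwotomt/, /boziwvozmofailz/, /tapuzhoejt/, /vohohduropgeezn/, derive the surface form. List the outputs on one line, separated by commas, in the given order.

/kjohibvudwotomt/: /t/ is the second consonant of a word-final cluster /mt/, so it deletes. → [kjohibvudwotom].
/boziwvozmofailz/: /z/ is the second consonant of a word-final cluster /lz/, so it deletes. → [boziwvozmofail].
/tapuzhoejt/: /t/ is the second consonant of a word-final cluster /jt/, so it deletes. → [tapuzhoej].
/vohohduropgeezn/: /n/ is the second consonant of a word-final cluster /zn/, so it deletes. → [vohohduropgeez].

kjohibvudwotom, boziwvozmofail, tapuzhoej, vohohduropgeez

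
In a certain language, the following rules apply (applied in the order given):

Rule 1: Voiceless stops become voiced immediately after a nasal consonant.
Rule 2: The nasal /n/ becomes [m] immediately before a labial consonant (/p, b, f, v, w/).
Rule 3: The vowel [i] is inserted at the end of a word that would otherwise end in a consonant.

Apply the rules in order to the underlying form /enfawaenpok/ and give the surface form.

emfawaemboki

Rule 1 (post-nasal voicing): /p/ is a voiceless stop immediately after the nasal /n/, so it voices to [b]. /enfawaenpok/ → enfawaenbok.
Rule 2 (nasal place assimilation): /n/ precedes the labial consonant /f/, so it assimilates in place to [m]. /n/ precedes the labial consonant /b/, so it assimilates in place to [m]. /enfawaenbok/ → emfawaembok.
Rule 3 (final i-epenthesis): the form ends in the consonant /k/, so [i] is inserted word-finally. /emfawaembok/ → emfawaemboki.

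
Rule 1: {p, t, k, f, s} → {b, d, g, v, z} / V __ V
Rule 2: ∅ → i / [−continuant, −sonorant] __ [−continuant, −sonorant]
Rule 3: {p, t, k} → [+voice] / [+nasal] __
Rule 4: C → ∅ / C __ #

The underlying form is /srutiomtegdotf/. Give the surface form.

Rule 1 (intervocalic voicing): /t/ is a voiceless obstruent between vowels /u/ and /i/, so it voices to [d]. /srutiomtegdotf/ → srudiomtegdotf.
Rule 2 (stop-cluster i-epenthesis): /g/ and /d/ form a stop–stop cluster, so [i] is inserted between them. /srudiomtegdotf/ → srudiomtegidotf.
Rule 3 (post-nasal voicing): /t/ is a voiceless stop immediately after the nasal /m/, so it voices to [d]. /srudiomtegidotf/ → srudiomdegidotf.
Rule 4 (final cluster simplification): /f/ is the second consonant of a word-final cluster /tf/, so it deletes. /srudiomdegidotf/ → srudiomdegidot.

srudiomdegidot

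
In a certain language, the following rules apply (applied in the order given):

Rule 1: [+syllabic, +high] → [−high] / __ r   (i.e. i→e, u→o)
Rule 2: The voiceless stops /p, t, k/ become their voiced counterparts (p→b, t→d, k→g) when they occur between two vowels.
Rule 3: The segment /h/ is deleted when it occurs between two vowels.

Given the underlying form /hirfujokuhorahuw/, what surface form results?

herfujoguorauw

Rule 1 (pre-rhotic lowering): /i/ is a high vowel immediately before /r/, so it lowers to [e]. /hirfujokuhorahuw/ → herfujokuhorahuw.
Rule 2 (intervocalic voicing): /k/ is a voiceless stop between vowels /o/ and /u/, so it voices to [g]. /herfujokuhorahuw/ → herfujoguhorahuw.
Rule 3 (intervocalic h-deletion): /h/ occurs between vowels /u/ and /o/, so it deletes. /h/ occurs between vowels /a/ and /u/, so it deletes. /herfujoguhorahuw/ → herfujoguorauw.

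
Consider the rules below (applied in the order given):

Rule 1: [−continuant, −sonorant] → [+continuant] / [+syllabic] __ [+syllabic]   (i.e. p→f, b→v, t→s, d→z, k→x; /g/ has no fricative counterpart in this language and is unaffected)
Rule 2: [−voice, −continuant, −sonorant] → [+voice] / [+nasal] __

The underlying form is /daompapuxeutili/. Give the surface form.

Rule 1 (intervocalic spirantization): /p/ is a stop between vowels /a/ and /u/, so it spirantizes to the fricative [f]. /t/ is a stop between vowels /u/ and /i/, so it spirantizes to the fricative [s]. /daompapuxeutili/ → daompafuxeusili.
Rule 2 (post-nasal voicing): /p/ is a voiceless stop immediately after the nasal /m/, so it voices to [b]. /daompafuxeusili/ → daombafuxeusili.

daombafuxeusili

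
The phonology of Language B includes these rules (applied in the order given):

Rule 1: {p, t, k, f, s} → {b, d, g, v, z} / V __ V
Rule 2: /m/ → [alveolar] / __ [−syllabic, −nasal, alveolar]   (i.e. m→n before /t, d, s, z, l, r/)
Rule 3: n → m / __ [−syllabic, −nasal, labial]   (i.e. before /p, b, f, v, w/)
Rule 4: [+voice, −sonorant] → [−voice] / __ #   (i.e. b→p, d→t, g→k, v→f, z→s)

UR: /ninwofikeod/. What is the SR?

Rule 1 (intervocalic voicing): /f/ is a voiceless obstruent between vowels /o/ and /i/, so it voices to [v]. /k/ is a voiceless obstruent between vowels /i/ and /e/, so it voices to [g]. /ninwofikeod/ → ninwovigeod.
Rule 2 (nasal place assimilation): no segment meets the environment; /ninwovigeod/ is unchanged.
Rule 3 (nasal place assimilation): /n/ precedes the labial consonant /w/, so it assimilates in place to [m]. /ninwovigeod/ → nimwovigeod.
Rule 4 (final devoicing): /d/ is a voiced obstruent in word-final position, so it devoices to [t]. /nimwovigeod/ → nimwovigeot.

nimwovigeot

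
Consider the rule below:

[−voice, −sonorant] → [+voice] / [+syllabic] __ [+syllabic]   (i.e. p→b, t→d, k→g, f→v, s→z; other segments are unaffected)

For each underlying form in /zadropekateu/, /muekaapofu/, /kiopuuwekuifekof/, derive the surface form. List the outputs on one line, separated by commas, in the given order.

zadrobegadeu, muegaabovu, kiobuuweguivegof

/zadropekateu/: /p/ is a voiceless obstruent between vowels /o/ and /e/, so it voices to [b]. /k/ is a voiceless obstruent between vowels /e/ and /a/, so it voices to [g]. /t/ is a voiceless obstruent between vowels /a/ and /e/, so it voices to [d]. → [zadrobegadeu].
/muekaapofu/: /k/ is a voiceless obstruent between vowels /e/ and /a/, so it voices to [g]. /p/ is a voiceless obstruent between vowels /a/ and /o/, so it voices to [b]. /f/ is a voiceless obstruent between vowels /o/ and /u/, so it voices to [v]. → [muegaabovu].
/kiopuuwekuifekof/: /p/ is a voiceless obstruent between vowels /o/ and /u/, so it voices to [b]. /k/ is a voiceless obstruent between vowels /e/ and /u/, so it voices to [g]. /f/ is a voiceless obstruent between vowels /i/ and /e/, so it voices to [v]. /k/ is a voiceless obstruent between vowels /e/ and /o/, so it voices to [g]. → [kiobuuweguivegof].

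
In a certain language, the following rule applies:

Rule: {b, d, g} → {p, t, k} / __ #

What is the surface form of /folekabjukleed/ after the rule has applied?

/d/ is a voiced stop in word-final position, so it devoices to [t].
The other instance of /b/ does not occur in the required environment and remains unchanged.
Surface form: [folekabjukleet].

folekabjukleet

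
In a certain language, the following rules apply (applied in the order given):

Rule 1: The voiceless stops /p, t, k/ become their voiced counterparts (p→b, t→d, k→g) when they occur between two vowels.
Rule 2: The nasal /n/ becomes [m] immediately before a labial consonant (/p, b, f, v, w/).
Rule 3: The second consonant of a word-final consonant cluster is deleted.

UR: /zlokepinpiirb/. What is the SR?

zlogebimpiir

Rule 1 (intervocalic voicing): /k/ is a voiceless stop between vowels /o/ and /e/, so it voices to [g]. /p/ is a voiceless stop between vowels /e/ and /i/, so it voices to [b]. /zlokepinpiirb/ → zlogebinpiirb.
Rule 2 (nasal place assimilation): /n/ precedes the labial consonant /p/, so it assimilates in place to [m]. /zlogebinpiirb/ → zlogebimpiirb.
Rule 3 (final cluster simplification): /b/ is the second consonant of a word-final cluster /rb/, so it deletes. /zlogebimpiirb/ → zlogebimpiir.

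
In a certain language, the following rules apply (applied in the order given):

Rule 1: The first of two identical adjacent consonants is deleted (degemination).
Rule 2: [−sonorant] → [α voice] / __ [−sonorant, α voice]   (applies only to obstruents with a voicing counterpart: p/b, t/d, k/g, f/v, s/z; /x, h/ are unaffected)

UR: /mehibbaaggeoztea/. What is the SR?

mehibaageostea

Rule 1 (degemination): /bb/ is a geminate; the first /b/ deletes. /gg/ is a geminate; the first /g/ deletes. /mehibbaaggeoztea/ → mehibaageoztea.
Rule 2 (regressive voicing assimilation): /z/ precedes the voiceless obstruent /t/, so it devoices to [s] by assimilation. /mehibaageoztea/ → mehibaageostea.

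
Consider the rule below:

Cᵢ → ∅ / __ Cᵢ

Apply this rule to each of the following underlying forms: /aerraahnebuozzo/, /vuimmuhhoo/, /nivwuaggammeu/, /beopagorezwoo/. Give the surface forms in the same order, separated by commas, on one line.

/aerraahnebuozzo/: /rr/ is a geminate; the first /r/ deletes. /zz/ is a geminate; the first /z/ deletes. → [aeraahnebuozo].
/vuimmuhhoo/: /mm/ is a geminate; the first /m/ deletes. /hh/ is a geminate; the first /h/ deletes. → [vuimuhoo].
/nivwuaggammeu/: /gg/ is a geminate; the first /g/ deletes. /mm/ is a geminate; the first /m/ deletes. → [nivwuagameu].
/beopagorezwoo/: the rule's environment is not met; surfaces unchanged as [beopagorezwoo].

aeraahnebuozo, vuimuhoo, nivwuagameu, beopagorezwoo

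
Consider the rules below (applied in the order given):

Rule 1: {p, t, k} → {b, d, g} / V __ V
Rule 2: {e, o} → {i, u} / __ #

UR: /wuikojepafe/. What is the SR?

wuigojebafi

Rule 1 (intervocalic voicing): /k/ is a voiceless stop between vowels /i/ and /o/, so it voices to [g]. /p/ is a voiceless stop between vowels /e/ and /a/, so it voices to [b]. /wuikojepafe/ → wuigojebafe.
Rule 2 (final vowel raising): /e/ is a mid vowel in word-final position, so it raises to [i]. /wuigojebafe/ → wuigojebafi.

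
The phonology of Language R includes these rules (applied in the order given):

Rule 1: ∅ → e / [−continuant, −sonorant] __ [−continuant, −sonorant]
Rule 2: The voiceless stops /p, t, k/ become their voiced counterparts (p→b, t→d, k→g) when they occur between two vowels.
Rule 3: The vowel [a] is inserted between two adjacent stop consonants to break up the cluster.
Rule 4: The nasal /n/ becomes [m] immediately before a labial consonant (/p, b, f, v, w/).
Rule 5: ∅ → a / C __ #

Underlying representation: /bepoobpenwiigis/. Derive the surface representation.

beboobebemwiigisa

Rule 1 (stop-cluster e-epenthesis): /b/ and /p/ form a stop–stop cluster, so [e] is inserted between them. /bepoobpenwiigis/ → bepoobepenwiigis.
Rule 2 (intervocalic voicing): /p/ is a voiceless stop between vowels /e/ and /o/, so it voices to [b]. /p/ is a voiceless stop between vowels /e/ and /e/, so it voices to [b]. /bepoobepenwiigis/ → beboobebenwiigis.
Rule 3 (stop-cluster a-epenthesis): no segment meets the environment; /beboobebenwiigis/ is unchanged.
Rule 4 (nasal place assimilation): /n/ precedes the labial consonant /w/, so it assimilates in place to [m]. /beboobebenwiigis/ → beboobebemwiigis.
Rule 5 (final a-epenthesis): the form ends in the consonant /s/, so [a] is inserted word-finally. /beboobebemwiigis/ → beboobebemwiigisa.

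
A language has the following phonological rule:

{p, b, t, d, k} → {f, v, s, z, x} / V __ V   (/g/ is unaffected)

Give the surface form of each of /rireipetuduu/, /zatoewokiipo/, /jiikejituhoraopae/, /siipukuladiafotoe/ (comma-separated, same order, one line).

rireifesuzuu, zasoewoxiifo, jiixejisuhoraofae, siifuxulaziafosoe

/rireipetuduu/: /p/ is a stop between vowels /i/ and /e/, so it spirantizes to the fricative [f]. /t/ is a stop between vowels /e/ and /u/, so it spirantizes to the fricative [s]. /d/ is a stop between vowels /u/ and /u/, so it spirantizes to the fricative [z]. → [rireifesuzuu].
/zatoewokiipo/: /t/ is a stop between vowels /a/ and /o/, so it spirantizes to the fricative [s]. /k/ is a stop between vowels /o/ and /i/, so it spirantizes to the fricative [x]. /p/ is a stop between vowels /i/ and /o/, so it spirantizes to the fricative [f]. → [zasoewoxiifo].
/jiikejituhoraopae/: /k/ is a stop between vowels /i/ and /e/, so it spirantizes to the fricative [x]. /t/ is a stop between vowels /i/ and /u/, so it spirantizes to the fricative [s]. /p/ is a stop between vowels /o/ and /a/, so it spirantizes to the fricative [f]. → [jiixejisuhoraofae].
/siipukuladiafotoe/: /p/ is a stop between vowels /i/ and /u/, so it spirantizes to the fricative [f]. /k/ is a stop between vowels /u/ and /u/, so it spirantizes to the fricative [x]. /d/ is a stop between vowels /a/ and /i/, so it spirantizes to the fricative [z]. /t/ is a stop between vowels /o/ and /o/, so it spirantizes to the fricative [s]. → [siifuxulaziafosoe].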